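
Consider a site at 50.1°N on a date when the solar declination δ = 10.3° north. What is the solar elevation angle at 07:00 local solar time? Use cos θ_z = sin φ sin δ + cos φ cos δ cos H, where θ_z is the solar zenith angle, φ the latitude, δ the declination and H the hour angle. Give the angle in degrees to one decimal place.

Hour angle H = 15° × (7 − 12) = -75.00°.
With φ = 50.1°, δ = 10.3°, H = -75.00°: sin φ sin δ = 0.1372, cos φ cos δ cos H = 0.1633, so cos θ_z = 0.3005.
θ_z = arccos(0.3005) = 72.51°, so the elevation is 90° − 72.51° = 17.49°.

17.5°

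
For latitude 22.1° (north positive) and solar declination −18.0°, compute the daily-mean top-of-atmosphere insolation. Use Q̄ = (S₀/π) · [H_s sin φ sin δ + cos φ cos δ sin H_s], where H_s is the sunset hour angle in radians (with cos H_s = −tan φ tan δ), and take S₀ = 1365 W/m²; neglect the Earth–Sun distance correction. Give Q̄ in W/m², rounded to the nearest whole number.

−tan φ tan δ = −(0.4061)(-0.3249) = 0.1319; H_s = arccos(0.1319) = 82.42°. In radians, H_s = 1.4385.
H_s sin φ sin δ = 1.4385 × 0.3762 × -0.3090 = -0.1672.
cos φ cos δ sin H_s = 0.9265 × 0.9511 × 0.9913 = 0.8735.
Q̄ = (1365/π) × (-0.1672 + 0.8735) = 434.49 × 0.7063 = 306.88 W/m².

307 W/m²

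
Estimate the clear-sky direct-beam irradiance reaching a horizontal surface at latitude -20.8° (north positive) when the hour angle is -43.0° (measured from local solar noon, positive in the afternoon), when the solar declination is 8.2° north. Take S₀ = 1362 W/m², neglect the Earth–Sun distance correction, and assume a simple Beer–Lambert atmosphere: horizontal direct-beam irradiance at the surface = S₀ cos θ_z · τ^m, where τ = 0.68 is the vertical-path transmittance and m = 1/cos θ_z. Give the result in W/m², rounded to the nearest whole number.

cos θ_z = sin φ sin δ + cos φ cos δ cos H = (-0.3551)(0.1426) + (0.9348)(0.9898)(0.7314) = 0.6261.
Air mass m = 1/cos θ_z = 1/0.6261 = 1.597; τ^m = 0.68^1.597 = 0.5402.
Surface direct beam = 1362 × 0.6261 × 0.5402 = 460.65 W/m².

461 W/m²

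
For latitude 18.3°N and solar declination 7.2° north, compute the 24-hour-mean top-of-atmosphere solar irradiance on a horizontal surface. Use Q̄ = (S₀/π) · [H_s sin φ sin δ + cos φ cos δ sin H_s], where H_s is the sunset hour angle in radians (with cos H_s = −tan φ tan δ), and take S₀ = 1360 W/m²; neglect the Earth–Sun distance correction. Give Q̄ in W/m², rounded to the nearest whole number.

The sunset hour angle satisfies cos H_s = −tan φ tan δ = -0.0418, giving H_s = 92.40°. In radians, H_s = 1.6127.
H_s sin φ sin δ = 1.6127 × 0.3140 × 0.1253 = 0.0635.
cos φ cos δ sin H_s = 0.9494 × 0.9921 × 0.9991 = 0.9411.
Q̄ = (1360/π) × (0.0635 + 0.9411) = 432.90 × 1.0046 = 434.89 W/m².

435 W/m²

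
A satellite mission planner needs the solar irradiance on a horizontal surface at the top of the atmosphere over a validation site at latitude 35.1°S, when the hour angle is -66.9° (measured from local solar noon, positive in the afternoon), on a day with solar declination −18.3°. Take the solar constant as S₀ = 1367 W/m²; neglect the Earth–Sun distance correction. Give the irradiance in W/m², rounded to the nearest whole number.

cos θ_z = sin φ sin δ + cos φ cos δ cos H = (-0.5750)(-0.3140) + (0.8181)(0.9494)(0.3923) = 0.4853.
Top-of-atmosphere irradiance = S₀ cos θ_z = 1367 × 0.4853 = 663.41 W/m².

663 W/m²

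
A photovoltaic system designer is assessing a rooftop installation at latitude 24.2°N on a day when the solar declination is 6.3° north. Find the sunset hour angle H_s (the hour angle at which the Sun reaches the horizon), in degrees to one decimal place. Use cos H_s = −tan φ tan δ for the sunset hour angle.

−tan φ tan δ = −(0.4494)(0.1104) = -0.0496; H_s = arccos(-0.0496) = 92.84°.

92.8°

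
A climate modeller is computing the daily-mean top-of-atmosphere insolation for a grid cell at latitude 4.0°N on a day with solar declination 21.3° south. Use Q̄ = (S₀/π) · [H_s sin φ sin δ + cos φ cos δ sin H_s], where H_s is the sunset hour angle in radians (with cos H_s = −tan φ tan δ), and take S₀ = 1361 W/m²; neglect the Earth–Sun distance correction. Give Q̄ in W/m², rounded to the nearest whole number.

386 W/m²

The sunset hour angle satisfies cos H_s = −tan φ tan δ = 0.0273, giving H_s = 88.44°. In radians, H_s = 1.5436.
H_s sin φ sin δ = 1.5436 × 0.0698 × -0.3633 = -0.0391.
cos φ cos δ sin H_s = 0.9976 × 0.9317 × 0.9996 = 0.9291.
Q̄ = (1361/π) × (-0.0391 + 0.9291) = 433.22 × 0.8900 = 385.57 W/m².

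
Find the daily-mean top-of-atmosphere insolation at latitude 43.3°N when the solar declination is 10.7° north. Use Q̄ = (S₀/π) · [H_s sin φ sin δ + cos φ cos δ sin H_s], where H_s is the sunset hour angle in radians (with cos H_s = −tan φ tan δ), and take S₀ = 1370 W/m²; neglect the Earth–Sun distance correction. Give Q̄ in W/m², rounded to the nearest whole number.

−tan φ tan δ = −(0.9424)(0.1890) = -0.1781; H_s = arccos(-0.1781) = 100.26°. In radians, H_s = 1.7499.
H_s sin φ sin δ = 1.7499 × 0.6858 × 0.1857 = 0.2229.
cos φ cos δ sin H_s = 0.7278 × 0.9826 × 0.9840 = 0.7037.
Q̄ = (1370/π) × (0.2229 + 0.7037) = 436.08 × 0.9266 = 404.07 W/m².

404 W/m²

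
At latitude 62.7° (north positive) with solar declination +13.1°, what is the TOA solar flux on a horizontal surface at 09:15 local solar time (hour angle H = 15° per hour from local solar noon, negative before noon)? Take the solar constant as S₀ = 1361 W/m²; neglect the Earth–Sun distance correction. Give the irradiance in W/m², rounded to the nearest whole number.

731 W/m²

Hour angle H = 15° × (9.25 − 12) = -41.25°.
With φ = 62.7°, δ = 13.1°, H = -41.25°: sin φ sin δ = 0.2014, cos φ cos δ cos H = 0.3359, so cos θ_z = 0.5373.
Top-of-atmosphere irradiance = S₀ cos θ_z = 1361 × 0.5373 = 731.27 W/m².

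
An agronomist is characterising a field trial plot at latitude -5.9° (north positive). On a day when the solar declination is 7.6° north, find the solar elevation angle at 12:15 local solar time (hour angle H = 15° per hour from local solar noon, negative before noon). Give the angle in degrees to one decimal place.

Hour angle H = 15° × (12.25 − 12) = 3.75°.
cos θ_z = sin φ sin δ + cos φ cos δ cos H = (-0.1028)(0.1323) + (0.9947)(0.9912)(0.9979) = 0.9703.
θ_z = arccos(0.9703) = 14.00°, so the elevation is 90° − 14.00° = 76.00°.

76.0°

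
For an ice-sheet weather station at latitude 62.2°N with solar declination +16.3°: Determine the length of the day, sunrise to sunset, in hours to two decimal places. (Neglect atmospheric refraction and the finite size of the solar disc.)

16.49 hours

The sunset hour angle satisfies cos H_s = −tan φ tan δ = -0.5546, giving H_s = 123.68°.
Day length = 2 H_s / 15° h⁻¹ = 247.36° / 15 = 16.491 h.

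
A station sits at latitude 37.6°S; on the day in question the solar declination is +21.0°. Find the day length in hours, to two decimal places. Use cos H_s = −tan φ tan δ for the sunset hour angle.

−tan φ tan δ = −(-0.7701)(0.3839) = 0.2956; H_s = arccos(0.2956) = 72.81°.
Day length = 2 H_s / 15° h⁻¹ = 145.62° / 15 = 9.708 h.

9.71 hours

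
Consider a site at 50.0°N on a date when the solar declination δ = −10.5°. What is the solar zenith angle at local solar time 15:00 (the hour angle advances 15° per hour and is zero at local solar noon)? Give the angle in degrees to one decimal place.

72.1°

Hour angle H = 15° × (15 − 12) = 45.00°.
cos θ_z = sin(50.0°) sin(-10.5°) + cos(50.0°) cos(-10.5°) cos(45.00°) = -0.1396 + 0.4469 = 0.3073.
θ_z = arccos(0.3073) = 72.10°.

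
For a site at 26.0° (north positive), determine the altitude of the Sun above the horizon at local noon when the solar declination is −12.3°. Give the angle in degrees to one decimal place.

At local solar noon the hour angle is zero, so the elevation is 90° − |φ − δ| = 90° − |26.0° − (-12.3°)| = 90° − 38.3° = 51.7°.

51.7°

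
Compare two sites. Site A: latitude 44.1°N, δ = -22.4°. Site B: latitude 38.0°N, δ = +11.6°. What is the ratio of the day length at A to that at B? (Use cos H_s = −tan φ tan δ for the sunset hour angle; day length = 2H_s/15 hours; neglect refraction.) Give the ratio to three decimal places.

0.670

A: H_s = arccos(−tan 44.1° · tan -22.4°) = 66.46°, so 2H_s/15 = 8.8613 h.
B: H_s = arccos(−tan 38.0° · tan 11.6°) = 99.23°, so 2H_s/15 = 13.2307 h.
Ratio A/B = 8.8613 / 13.2307 = 0.6698.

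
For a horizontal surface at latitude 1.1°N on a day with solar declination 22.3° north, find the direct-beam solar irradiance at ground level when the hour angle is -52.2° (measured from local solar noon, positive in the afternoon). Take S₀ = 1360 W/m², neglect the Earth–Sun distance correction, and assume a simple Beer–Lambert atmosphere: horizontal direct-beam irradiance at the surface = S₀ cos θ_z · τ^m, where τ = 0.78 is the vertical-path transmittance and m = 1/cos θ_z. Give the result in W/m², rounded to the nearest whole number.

cos θ_z = sin(1.1°) sin(22.3°) + cos(1.1°) cos(22.3°) cos(-52.20°) = 0.0073 + 0.5670 = 0.5743.
Air mass m = 1/cos θ_z = 1/0.5743 = 1.741; τ^m = 0.78^1.741 = 0.6488.
Surface direct beam = 1360 × 0.5743 × 0.6488 = 506.74 W/m².

507 W/m²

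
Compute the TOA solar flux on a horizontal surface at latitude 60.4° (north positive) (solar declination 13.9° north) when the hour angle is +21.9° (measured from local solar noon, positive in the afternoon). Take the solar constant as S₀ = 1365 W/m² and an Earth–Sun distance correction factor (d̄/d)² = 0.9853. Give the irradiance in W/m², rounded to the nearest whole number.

cos θ_z = sin φ sin δ + cos φ cos δ cos H = (0.8695)(0.2402) + (0.4939)(0.9707)(0.9278) = 0.6537.
Top-of-atmosphere irradiance = S₀ (d̄/d)² cos θ_z = 1365 × 0.9853 × 0.6537 = 879.18 W/m².

879 W/m²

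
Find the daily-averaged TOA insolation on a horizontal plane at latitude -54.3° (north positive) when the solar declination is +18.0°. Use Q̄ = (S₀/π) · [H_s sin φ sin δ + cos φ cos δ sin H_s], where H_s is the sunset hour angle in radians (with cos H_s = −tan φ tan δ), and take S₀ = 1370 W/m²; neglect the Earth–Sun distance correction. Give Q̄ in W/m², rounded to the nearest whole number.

−tan φ tan δ = −(-1.3916)(0.3249) = 0.4521; H_s = arccos(0.4521) = 63.12°. In radians, H_s = 1.1017.
H_s sin φ sin δ = 1.1017 × -0.8121 × 0.3090 = -0.2765.
cos φ cos δ sin H_s = 0.5835 × 0.9511 × 0.8920 = 0.4950.
Q̄ = (1370/π) × (-0.2765 + 0.4950) = 436.08 × 0.2185 = 95.28 W/m².

95 W/m²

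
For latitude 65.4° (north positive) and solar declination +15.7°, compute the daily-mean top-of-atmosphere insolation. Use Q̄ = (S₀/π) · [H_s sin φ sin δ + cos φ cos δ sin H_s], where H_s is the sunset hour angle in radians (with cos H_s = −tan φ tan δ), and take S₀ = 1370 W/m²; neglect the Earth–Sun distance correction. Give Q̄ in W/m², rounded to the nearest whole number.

The sunset hour angle satisfies cos H_s = −tan φ tan δ = -0.6139, giving H_s = 127.87°. In radians, H_s = 2.2318.
H_s sin φ sin δ = 2.2318 × 0.9092 × 0.2706 = 0.5491.
cos φ cos δ sin H_s = 0.4163 × 0.9627 × 0.7894 = 0.3164.
Q̄ = (1370/π) × (0.5491 + 0.3164) = 436.08 × 0.8655 = 377.43 W/m².

377 W/m²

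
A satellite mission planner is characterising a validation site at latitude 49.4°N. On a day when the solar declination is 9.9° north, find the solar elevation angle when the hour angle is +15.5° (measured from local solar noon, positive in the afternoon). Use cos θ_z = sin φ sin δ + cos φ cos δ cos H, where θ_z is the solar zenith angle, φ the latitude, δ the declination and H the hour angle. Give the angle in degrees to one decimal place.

cos θ_z = sin φ sin δ + cos φ cos δ cos H = (0.7593)(0.1719) + (0.6508)(0.9851)(0.9636) = 0.7483.
θ_z = arccos(0.7483) = 41.56°, so the elevation is 90° − 41.56° = 48.44°.

48.4°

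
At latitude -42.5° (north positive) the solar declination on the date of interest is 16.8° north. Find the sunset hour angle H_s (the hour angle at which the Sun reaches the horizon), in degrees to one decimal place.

−tan φ tan δ = −(-0.9163)(0.3019) = 0.2766; H_s = arccos(0.2766) = 73.94°.

73.9°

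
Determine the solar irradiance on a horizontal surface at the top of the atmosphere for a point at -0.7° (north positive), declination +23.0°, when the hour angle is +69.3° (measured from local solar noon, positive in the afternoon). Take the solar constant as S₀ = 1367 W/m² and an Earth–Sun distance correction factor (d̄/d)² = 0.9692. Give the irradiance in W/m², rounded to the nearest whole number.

425 W/m²

cos θ_z = sin φ sin δ + cos φ cos δ cos H = (-0.0122)(0.3907) + (0.9999)(0.9205)(0.3535) = 0.3206.
Top-of-atmosphere irradiance = S₀ (d̄/d)² cos θ_z = 1367 × 0.9692 × 0.3206 = 424.76 W/m².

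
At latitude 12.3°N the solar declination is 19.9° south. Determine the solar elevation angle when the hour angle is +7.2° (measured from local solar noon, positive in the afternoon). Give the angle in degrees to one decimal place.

57.0°

With φ = 12.3°, δ = -19.9°, H = 7.20°: sin φ sin δ = -0.0725, cos φ cos δ cos H = 0.9115, so cos θ_z = 0.8390.
θ_z = arccos(0.8390) = 32.97°, so the elevation is 90° − 32.97° = 57.03°.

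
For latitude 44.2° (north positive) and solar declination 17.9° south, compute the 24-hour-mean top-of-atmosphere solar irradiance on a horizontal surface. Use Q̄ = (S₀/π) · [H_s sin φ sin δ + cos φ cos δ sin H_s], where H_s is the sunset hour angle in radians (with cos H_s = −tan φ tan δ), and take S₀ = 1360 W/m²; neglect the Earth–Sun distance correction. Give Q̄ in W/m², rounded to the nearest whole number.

−tan φ tan δ = −(0.9725)(-0.3230) = 0.3141; H_s = arccos(0.3141) = 71.69°. In radians, H_s = 1.2512.
H_s sin φ sin δ = 1.2512 × 0.6972 × -0.3074 = -0.2682.
cos φ cos δ sin H_s = 0.7169 × 0.9516 × 0.9494 = 0.6477.
Q̄ = (1360/π) × (-0.2682 + 0.6477) = 432.90 × 0.3795 = 164.29 W/m².

164 W/m²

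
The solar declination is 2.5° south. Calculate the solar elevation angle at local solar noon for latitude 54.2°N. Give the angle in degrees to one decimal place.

33.3°

At local solar noon the hour angle is zero, so the elevation is 90° − |φ − δ| = 90° − |54.2° − (-2.5°)| = 90° − 56.7° = 33.3°.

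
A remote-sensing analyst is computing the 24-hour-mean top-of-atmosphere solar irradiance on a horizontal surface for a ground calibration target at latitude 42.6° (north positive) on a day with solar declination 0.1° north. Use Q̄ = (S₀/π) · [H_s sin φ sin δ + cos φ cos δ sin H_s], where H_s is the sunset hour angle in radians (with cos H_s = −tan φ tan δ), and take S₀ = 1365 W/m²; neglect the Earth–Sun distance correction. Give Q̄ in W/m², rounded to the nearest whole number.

321 W/m²

−tan φ tan δ = −(0.9195)(0.0017) = -0.0016; H_s = arccos(-0.0016) = 90.09°. In radians, H_s = 1.5724.
H_s sin φ sin δ = 1.5724 × 0.6769 × 0.0017 = 0.0018.
cos φ cos δ sin H_s = 0.7361 × 1.0000 × 1.0000 = 0.7361.
Q̄ = (1365/π) × (0.0018 + 0.7361) = 434.49 × 0.7379 = 320.61 W/m².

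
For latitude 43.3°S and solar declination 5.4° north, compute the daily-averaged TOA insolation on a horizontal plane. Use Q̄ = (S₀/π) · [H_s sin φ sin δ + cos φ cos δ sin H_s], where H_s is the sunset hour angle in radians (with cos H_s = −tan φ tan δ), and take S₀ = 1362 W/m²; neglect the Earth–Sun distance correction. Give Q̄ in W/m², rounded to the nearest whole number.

The sunset hour angle satisfies cos H_s = −tan φ tan δ = 0.0891, giving H_s = 84.89°. In radians, H_s = 1.4816.
H_s sin φ sin δ = 1.4816 × -0.6858 × 0.0941 = -0.0956.
cos φ cos δ sin H_s = 0.7278 × 0.9956 × 0.9960 = 0.7217.
Q̄ = (1362/π) × (-0.0956 + 0.7217) = 433.54 × 0.6261 = 271.44 W/m².

271 W/m²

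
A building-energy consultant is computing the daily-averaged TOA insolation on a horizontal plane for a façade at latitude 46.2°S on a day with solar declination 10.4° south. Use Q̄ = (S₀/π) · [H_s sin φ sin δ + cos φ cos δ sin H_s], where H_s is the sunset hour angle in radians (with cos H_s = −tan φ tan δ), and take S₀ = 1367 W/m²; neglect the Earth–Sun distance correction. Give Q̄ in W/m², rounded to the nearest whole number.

391 W/m²

−tan φ tan δ = −(-1.0428)(-0.1835) = -0.1914; H_s = arccos(-0.1914) = 101.03°. In radians, H_s = 1.7633.
H_s sin φ sin δ = 1.7633 × -0.7218 × -0.1805 = 0.2297.
cos φ cos δ sin H_s = 0.6921 × 0.9836 × 0.9815 = 0.6682.
Q̄ = (1367/π) × (0.2297 + 0.6682) = 435.13 × 0.8979 = 390.70 W/m².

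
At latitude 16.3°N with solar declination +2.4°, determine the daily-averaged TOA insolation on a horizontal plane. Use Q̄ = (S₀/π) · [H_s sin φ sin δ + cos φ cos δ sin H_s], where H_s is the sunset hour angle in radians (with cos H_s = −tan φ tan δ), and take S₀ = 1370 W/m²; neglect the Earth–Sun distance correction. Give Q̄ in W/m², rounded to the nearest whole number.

426 W/m²

The sunset hour angle satisfies cos H_s = −tan φ tan δ = -0.0123, giving H_s = 90.70°. In radians, H_s = 1.5830.
H_s sin φ sin δ = 1.5830 × 0.2807 × 0.0419 = 0.0186.
cos φ cos δ sin H_s = 0.9598 × 0.9991 × 0.9999 = 0.9588.
Q̄ = (1370/π) × (0.0186 + 0.9588) = 436.08 × 0.9774 = 426.22 W/m².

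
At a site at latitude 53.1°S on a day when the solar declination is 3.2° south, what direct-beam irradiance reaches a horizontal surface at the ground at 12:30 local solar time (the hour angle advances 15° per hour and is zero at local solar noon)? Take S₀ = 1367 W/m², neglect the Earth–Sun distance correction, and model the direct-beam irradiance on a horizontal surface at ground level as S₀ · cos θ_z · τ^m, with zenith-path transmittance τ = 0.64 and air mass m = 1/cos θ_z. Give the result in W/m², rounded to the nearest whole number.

434 W/m²

Hour angle H = 15° × (12.5 − 12) = 7.50°.
cos θ_z = sin φ sin δ + cos φ cos δ cos H = (-0.7997)(-0.0558) + (0.6004)(0.9984)(0.9914) = 0.6389.
Air mass m = 1/cos θ_z = 1/0.6389 = 1.565; τ^m = 0.64^1.565 = 0.4974.
Surface direct beam = 1367 × 0.6389 × 0.4974 = 434.42 W/m².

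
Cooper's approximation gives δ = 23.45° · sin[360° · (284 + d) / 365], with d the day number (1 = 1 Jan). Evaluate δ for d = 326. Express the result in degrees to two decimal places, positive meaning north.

-20.64°

360 × (284 + 326) / 365 = 601.644°; sin(601.644°) = -0.8800.
δ = 23.45 × -0.8800 = -20.636° ≈ -20.64°.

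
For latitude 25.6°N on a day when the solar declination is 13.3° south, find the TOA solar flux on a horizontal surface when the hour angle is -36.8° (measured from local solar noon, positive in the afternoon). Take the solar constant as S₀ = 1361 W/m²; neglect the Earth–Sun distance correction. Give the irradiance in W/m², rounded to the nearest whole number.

cos θ_z = sin φ sin δ + cos φ cos δ cos H = (0.4321)(-0.2300) + (0.9018)(0.9732)(0.8007) = 0.6033.
Top-of-atmosphere irradiance = S₀ cos θ_z = 1361 × 0.6033 = 821.09 W/m².

821 W/m²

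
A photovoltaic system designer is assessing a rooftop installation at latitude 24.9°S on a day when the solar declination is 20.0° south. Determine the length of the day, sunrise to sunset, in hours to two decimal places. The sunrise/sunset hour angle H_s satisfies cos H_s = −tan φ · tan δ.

cos H_s = −tan(-24.9°) · tan(-20.0°) = -0.1689, so H_s = arccos(-0.1689) = 99.72°.
Day length = 2 H_s / 15° h⁻¹ = 199.44° / 15 = 13.296 h.

13.30 hours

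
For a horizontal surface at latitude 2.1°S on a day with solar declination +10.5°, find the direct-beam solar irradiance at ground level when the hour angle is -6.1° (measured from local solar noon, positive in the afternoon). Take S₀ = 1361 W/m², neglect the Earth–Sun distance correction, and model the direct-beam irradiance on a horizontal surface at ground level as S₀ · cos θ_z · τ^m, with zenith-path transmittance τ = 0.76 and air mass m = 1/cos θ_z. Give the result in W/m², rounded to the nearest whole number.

With φ = -2.1°, δ = 10.5°, H = -6.10°: sin φ sin δ = -0.0067, cos φ cos δ cos H = 0.9770, so cos θ_z = 0.9703.
Air mass m = 1/cos θ_z = 1/0.9703 = 1.031; τ^m = 0.76^1.031 = 0.7536.
Surface direct beam = 1361 × 0.9703 × 0.7536 = 995.19 W/m².

995 W/m²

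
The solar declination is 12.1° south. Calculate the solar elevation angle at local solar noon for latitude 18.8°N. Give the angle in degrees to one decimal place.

59.1°

At local solar noon the hour angle is zero, so the elevation is 90° − |φ − δ| = 90° − |18.8° − (-12.1°)| = 90° − 30.9° = 59.1°.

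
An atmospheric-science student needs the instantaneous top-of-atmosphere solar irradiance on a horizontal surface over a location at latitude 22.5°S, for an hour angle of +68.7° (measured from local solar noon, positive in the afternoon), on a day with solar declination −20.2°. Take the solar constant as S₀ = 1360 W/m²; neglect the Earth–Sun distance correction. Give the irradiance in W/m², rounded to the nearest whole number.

608 W/m²

With φ = -22.5°, δ = -20.2°, H = 68.70°: sin φ sin δ = 0.1321, cos φ cos δ cos H = 0.3150, so cos θ_z = 0.4471.
Top-of-atmosphere irradiance = S₀ cos θ_z = 1360 × 0.4471 = 608.06 W/m².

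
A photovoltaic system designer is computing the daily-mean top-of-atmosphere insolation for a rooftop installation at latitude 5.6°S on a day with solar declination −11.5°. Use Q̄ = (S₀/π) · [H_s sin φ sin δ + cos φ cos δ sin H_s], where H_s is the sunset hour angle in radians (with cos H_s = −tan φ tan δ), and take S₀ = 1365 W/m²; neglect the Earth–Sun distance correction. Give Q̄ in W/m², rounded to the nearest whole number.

437 W/m²

−tan φ tan δ = −(-0.0981)(-0.2035) = -0.0200; H_s = arccos(-0.0200) = 91.15°. In radians, H_s = 1.5909.
H_s sin φ sin δ = 1.5909 × -0.0976 × -0.1994 = 0.0310.
cos φ cos δ sin H_s = 0.9952 × 0.9799 × 0.9998 = 0.9750.
Q̄ = (1365/π) × (0.0310 + 0.9750) = 434.49 × 1.0060 = 437.10 W/m².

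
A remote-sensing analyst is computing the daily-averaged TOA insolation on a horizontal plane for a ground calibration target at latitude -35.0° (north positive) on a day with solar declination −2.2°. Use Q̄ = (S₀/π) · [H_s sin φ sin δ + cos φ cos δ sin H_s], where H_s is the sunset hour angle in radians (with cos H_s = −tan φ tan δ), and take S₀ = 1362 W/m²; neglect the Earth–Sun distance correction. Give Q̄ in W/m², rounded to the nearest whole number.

370 W/m²

cos H_s = −tan(-35.0°) · tan(-2.2°) = -0.0269, so H_s = arccos(-0.0269) = 91.54°. In radians, H_s = 1.5977.
H_s sin φ sin δ = 1.5977 × -0.5736 × -0.0384 = 0.0352.
cos φ cos δ sin H_s = 0.8192 × 0.9993 × 0.9996 = 0.8183.
Q̄ = (1362/π) × (0.0352 + 0.8183) = 433.54 × 0.8535 = 370.03 W/m².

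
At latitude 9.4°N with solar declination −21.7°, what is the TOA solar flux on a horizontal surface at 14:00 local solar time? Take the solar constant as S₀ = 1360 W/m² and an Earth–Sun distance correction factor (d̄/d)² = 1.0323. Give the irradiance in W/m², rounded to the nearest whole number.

Hour angle H = 15° × (14 − 12) = 30.00°.
cos θ_z = sin φ sin δ + cos φ cos δ cos H = (0.1633)(-0.3697) + (0.9866)(0.9291)(0.8660) = 0.7334.
Top-of-atmosphere irradiance = S₀ (d̄/d)² cos θ_z = 1360 × 1.0323 × 0.7334 = 1029.64 W/m².

1030 W/m²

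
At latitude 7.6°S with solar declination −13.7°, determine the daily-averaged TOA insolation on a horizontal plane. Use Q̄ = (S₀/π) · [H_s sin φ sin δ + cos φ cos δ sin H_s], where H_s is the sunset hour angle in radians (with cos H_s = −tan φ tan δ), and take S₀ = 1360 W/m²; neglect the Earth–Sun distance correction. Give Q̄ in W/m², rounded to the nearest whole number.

The sunset hour angle satisfies cos H_s = −tan φ tan δ = -0.0325, giving H_s = 91.86°. In radians, H_s = 1.6033.
H_s sin φ sin δ = 1.6033 × -0.1323 × -0.2368 = 0.0502.
cos φ cos δ sin H_s = 0.9912 × 0.9715 × 0.9995 = 0.9625.
Q̄ = (1360/π) × (0.0502 + 0.9625) = 432.90 × 1.0127 = 438.40 W/m².

438 W/m²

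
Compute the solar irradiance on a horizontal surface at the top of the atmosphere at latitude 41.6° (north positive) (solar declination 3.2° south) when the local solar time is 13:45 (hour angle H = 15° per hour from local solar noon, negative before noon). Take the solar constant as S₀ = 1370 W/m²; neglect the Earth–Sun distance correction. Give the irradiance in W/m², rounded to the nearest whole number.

867 W/m²

Hour angle H = 15° × (13.75 − 12) = 26.25°.
cos θ_z = sin φ sin δ + cos φ cos δ cos H = (0.6639)(-0.0558) + (0.7478)(0.9984)(0.8969) = 0.6326.
Top-of-atmosphere irradiance = S₀ cos θ_z = 1370 × 0.6326 = 866.66 W/m².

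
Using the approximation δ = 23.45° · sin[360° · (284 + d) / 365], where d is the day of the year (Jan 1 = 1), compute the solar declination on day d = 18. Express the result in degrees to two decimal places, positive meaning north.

360 × (284 + 18) / 365 = 297.863°; sin(297.863°) = -0.8841.
δ = 23.45 × -0.8841 = -20.732° ≈ -20.73°.

-20.73°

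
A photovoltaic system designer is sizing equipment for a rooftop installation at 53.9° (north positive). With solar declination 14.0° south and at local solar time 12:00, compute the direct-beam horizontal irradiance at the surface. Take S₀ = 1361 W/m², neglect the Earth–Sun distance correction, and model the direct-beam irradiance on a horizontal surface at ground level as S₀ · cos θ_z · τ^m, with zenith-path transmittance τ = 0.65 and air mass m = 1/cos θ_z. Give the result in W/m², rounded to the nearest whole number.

Hour angle H = 15° × (12 − 12) = 0.00°.
cos θ_z = sin φ sin δ + cos φ cos δ cos H = (0.8080)(-0.2419) + (0.5892)(0.9703)(1.0000) = 0.3762.
Air mass m = 1/cos θ_z = 1/0.3762 = 2.658; τ^m = 0.65^2.658 = 0.3182.
Surface direct beam = 1361 × 0.3762 × 0.3182 = 162.92 W/m².

163 W/m²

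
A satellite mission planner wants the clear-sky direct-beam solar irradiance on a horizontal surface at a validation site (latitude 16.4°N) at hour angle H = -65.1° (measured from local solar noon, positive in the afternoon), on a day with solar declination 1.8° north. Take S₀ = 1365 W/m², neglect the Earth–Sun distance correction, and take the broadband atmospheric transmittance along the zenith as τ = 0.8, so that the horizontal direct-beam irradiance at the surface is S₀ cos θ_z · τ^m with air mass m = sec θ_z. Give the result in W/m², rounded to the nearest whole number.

328 W/m²

With φ = 16.4°, δ = 1.8°, H = -65.10°: sin φ sin δ = 0.0089, cos φ cos δ cos H = 0.4037, so cos θ_z = 0.4126.
Air mass m = 1/cos θ_z = 1/0.4126 = 2.424; τ^m = 0.8^2.424 = 0.5822.
Surface direct beam = 1365 × 0.4126 × 0.5822 = 327.89 W/m².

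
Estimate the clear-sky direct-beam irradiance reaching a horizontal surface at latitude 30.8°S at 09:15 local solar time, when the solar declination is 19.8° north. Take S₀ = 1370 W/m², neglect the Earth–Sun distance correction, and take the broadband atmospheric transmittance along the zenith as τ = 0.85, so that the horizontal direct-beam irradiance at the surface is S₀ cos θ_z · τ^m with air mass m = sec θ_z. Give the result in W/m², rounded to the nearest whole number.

Hour angle H = 15° × (9.25 − 12) = -41.25°.
With φ = -30.8°, δ = 19.8°, H = -41.25°: sin φ sin δ = -0.1734, cos φ cos δ cos H = 0.6076, so cos θ_z = 0.4342.
Air mass m = 1/cos θ_z = 1/0.4342 = 2.303; τ^m = 0.85^2.303 = 0.6878.
Surface direct beam = 1370 × 0.4342 × 0.6878 = 409.14 W/m².

409 W/m²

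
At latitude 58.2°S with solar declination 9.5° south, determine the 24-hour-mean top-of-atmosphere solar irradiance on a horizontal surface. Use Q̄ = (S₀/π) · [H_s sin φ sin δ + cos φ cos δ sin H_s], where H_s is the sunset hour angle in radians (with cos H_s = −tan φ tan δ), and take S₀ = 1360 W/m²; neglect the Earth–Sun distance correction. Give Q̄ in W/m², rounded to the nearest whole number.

The sunset hour angle satisfies cos H_s = −tan φ tan δ = -0.2699, giving H_s = 105.66°. In radians, H_s = 1.8441.
H_s sin φ sin δ = 1.8441 × -0.8499 × -0.1650 = 0.2586.
cos φ cos δ sin H_s = 0.5270 × 0.9863 × 0.9629 = 0.5005.
Q̄ = (1360/π) × (0.2586 + 0.5005) = 432.90 × 0.7591 = 328.61 W/m².

329 W/m²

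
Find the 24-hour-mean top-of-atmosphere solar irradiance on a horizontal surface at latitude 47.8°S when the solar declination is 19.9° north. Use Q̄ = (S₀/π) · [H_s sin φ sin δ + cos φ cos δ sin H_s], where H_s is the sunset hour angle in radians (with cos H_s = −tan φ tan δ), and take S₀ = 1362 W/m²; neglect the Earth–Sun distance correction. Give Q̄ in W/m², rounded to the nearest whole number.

124 W/m²

−tan φ tan δ = −(-1.1028)(0.3620) = 0.3992; H_s = arccos(0.3992) = 66.47°. In radians, H_s = 1.1601.
H_s sin φ sin δ = 1.1601 × -0.7408 × 0.3404 = -0.2925.
cos φ cos δ sin H_s = 0.6717 × 0.9403 × 0.9168 = 0.5791.
Q̄ = (1362/π) × (-0.2925 + 0.5791) = 433.54 × 0.2866 = 124.25 W/m².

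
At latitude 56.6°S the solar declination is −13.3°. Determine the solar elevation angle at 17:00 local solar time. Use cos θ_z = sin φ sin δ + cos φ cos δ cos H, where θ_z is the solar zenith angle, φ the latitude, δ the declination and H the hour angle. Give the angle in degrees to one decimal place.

Hour angle H = 15° × (17 − 12) = 75.00°.
cos θ_z = sin(-56.6°) sin(-13.3°) + cos(-56.6°) cos(-13.3°) cos(75.00°) = 0.1921 + 0.1387 = 0.3308.
θ_z = arccos(0.3308) = 70.68°, so the elevation is 90° − 70.68° = 19.32°.

19.3°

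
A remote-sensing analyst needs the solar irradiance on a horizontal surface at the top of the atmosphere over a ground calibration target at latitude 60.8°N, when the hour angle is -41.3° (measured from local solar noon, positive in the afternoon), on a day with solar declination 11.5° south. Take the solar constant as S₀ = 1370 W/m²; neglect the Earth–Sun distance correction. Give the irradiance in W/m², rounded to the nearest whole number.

254 W/m²

cos θ_z = sin(60.8°) sin(-11.5°) + cos(60.8°) cos(-11.5°) cos(-41.30°) = -0.1740 + 0.3592 = 0.1852.
Top-of-atmosphere irradiance = S₀ cos θ_z = 1370 × 0.1852 = 253.72 W/m².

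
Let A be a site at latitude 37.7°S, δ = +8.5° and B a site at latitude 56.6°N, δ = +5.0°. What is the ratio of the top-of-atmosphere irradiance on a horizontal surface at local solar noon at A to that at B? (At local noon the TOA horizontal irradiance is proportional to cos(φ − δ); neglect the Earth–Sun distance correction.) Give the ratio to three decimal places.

1.114

A: cos θ_z = cos(-37.7° − (8.5°)) = 0.6921.
B: cos θ_z = cos(56.6° − (5.0°)) = 0.6211.
Ratio A/B = 0.6921 / 0.6211 = 1.1143.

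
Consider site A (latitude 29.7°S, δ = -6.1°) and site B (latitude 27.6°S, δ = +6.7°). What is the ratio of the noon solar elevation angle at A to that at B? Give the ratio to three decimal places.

1.192

A: 90° − |-29.7 − (-6.1)| = 66.40°.
B: 90° − |-27.6 − (6.7)| = 55.70°.
Ratio A/B = 66.4000 / 55.7000 = 1.1921.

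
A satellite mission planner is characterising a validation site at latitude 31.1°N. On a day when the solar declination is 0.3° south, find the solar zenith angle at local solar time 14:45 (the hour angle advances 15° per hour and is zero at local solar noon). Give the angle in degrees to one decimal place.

Hour angle H = 15° × (14.75 − 12) = 41.25°.
cos θ_z = sin φ sin δ + cos φ cos δ cos H = (0.5165)(-0.0052) + (0.8563)(1.0000)(0.7518) = 0.6411.
θ_z = arccos(0.6411) = 50.13°.

50.1°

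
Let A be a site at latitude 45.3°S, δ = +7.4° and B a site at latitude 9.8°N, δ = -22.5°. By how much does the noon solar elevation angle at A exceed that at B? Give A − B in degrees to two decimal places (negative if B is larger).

A: 90° − |-45.3 − (7.4)| = 37.30°.
B: 90° − |9.8 − (-22.5)| = 57.70°.
A − B = 37.30 − 57.70 = -20.40°.

-20.40°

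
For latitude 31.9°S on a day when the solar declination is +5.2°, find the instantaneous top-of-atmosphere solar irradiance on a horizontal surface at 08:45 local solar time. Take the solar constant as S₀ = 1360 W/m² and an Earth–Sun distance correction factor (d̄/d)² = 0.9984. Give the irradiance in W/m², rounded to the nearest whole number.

Hour angle H = 15° × (8.75 − 12) = -48.75°.
With φ = -31.9°, δ = 5.2°, H = -48.75°: sin φ sin δ = -0.0479, cos φ cos δ cos H = 0.5575, so cos θ_z = 0.5096.
Top-of-atmosphere irradiance = S₀ (d̄/d)² cos θ_z = 1360 × 0.9984 × 0.5096 = 691.95 W/m².

692 W/m²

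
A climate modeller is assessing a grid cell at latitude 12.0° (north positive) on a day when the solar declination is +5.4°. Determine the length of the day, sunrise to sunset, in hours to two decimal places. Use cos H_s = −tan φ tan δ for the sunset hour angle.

12.15 hours

−tan φ tan δ = −(0.2126)(0.0945) = -0.0201; H_s = arccos(-0.0201) = 91.15°.
Day length = 2 H_s / 15° h⁻¹ = 182.30° / 15 = 12.153 h.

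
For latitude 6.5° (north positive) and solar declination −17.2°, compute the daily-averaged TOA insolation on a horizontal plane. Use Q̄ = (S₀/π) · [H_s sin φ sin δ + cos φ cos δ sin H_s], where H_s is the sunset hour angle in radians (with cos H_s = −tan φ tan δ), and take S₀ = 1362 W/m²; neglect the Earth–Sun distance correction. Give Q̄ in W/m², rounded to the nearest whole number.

The sunset hour angle satisfies cos H_s = −tan φ tan δ = 0.0353, giving H_s = 87.98°. In radians, H_s = 1.5355.
H_s sin φ sin δ = 1.5355 × 0.1132 × -0.2957 = -0.0514.
cos φ cos δ sin H_s = 0.9936 × 0.9553 × 0.9994 = 0.9486.
Q̄ = (1362/π) × (-0.0514 + 0.9486) = 433.54 × 0.8972 = 388.97 W/m².

389 W/m²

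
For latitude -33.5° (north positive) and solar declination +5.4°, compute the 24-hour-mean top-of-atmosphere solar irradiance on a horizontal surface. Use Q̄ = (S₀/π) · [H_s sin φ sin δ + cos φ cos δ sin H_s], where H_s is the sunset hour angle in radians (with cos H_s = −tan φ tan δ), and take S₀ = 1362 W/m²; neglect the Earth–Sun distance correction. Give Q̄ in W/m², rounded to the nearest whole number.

The sunset hour angle satisfies cos H_s = −tan φ tan δ = 0.0626, giving H_s = 86.41°. In radians, H_s = 1.5081.
H_s sin φ sin δ = 1.5081 × -0.5519 × 0.0941 = -0.0783.
cos φ cos δ sin H_s = 0.8339 × 0.9956 × 0.9980 = 0.8286.
Q̄ = (1362/π) × (-0.0783 + 0.8286) = 433.54 × 0.7503 = 325.29 W/m².

325 W/m²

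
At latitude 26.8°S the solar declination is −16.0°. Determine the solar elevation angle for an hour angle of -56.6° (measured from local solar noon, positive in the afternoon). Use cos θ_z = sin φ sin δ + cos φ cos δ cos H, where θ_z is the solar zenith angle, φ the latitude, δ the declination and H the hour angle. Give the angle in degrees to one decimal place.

36.6°

With φ = -26.8°, δ = -16.0°, H = -56.60°: sin φ sin δ = 0.1243, cos φ cos δ cos H = 0.4723, so cos θ_z = 0.5966.
θ_z = arccos(0.5966) = 53.37°, so the elevation is 90° − 53.37° = 36.63°.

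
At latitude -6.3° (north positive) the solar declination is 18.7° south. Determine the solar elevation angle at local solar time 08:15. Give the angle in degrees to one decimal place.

Hour angle H = 15° × (8.25 − 12) = -56.25°.
cos θ_z = sin(-6.3°) sin(-18.7°) + cos(-6.3°) cos(-18.7°) cos(-56.25°) = 0.0352 + 0.5231 = 0.5583.
θ_z = arccos(0.5583) = 56.06°, so the elevation is 90° − 56.06° = 33.94°.

33.9°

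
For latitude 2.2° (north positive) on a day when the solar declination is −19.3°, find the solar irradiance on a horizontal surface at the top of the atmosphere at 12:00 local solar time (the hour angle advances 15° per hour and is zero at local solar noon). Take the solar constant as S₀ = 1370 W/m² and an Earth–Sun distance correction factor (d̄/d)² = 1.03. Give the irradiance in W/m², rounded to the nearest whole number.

1313 W/m²

Hour angle H = 15° × (12 − 12) = 0.00°.
cos θ_z = sin φ sin δ + cos φ cos δ cos H = (0.0384)(-0.3305) + (0.9993)(0.9438)(1.0000) = 0.9304.
Top-of-atmosphere irradiance = S₀ (d̄/d)² cos θ_z = 1370 × 1.03 × 0.9304 = 1312.89 W/m².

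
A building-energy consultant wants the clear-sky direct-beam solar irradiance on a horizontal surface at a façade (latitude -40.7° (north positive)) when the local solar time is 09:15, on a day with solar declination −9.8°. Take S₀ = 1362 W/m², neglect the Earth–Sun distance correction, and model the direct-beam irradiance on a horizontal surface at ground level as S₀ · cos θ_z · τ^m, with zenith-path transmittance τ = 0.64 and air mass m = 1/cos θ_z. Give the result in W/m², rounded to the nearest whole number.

Hour angle H = 15° × (9.25 − 12) = -41.25°.
cos θ_z = sin φ sin δ + cos φ cos δ cos H = (-0.6521)(-0.1702) + (0.7581)(0.9854)(0.7518) = 0.6726.
Air mass m = 1/cos θ_z = 1/0.6726 = 1.487; τ^m = 0.64^1.487 = 0.5150.
Surface direct beam = 1362 × 0.6726 × 0.5150 = 471.78 W/m².

472 W/m²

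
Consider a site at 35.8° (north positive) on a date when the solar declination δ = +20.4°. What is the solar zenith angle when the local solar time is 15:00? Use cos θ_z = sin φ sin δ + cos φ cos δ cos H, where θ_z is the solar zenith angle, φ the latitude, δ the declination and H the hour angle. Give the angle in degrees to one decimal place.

Hour angle H = 15° × (15 − 12) = 45.00°.
cos θ_z = sin φ sin δ + cos φ cos δ cos H = (0.5850)(0.3486) + (0.8111)(0.9373)(0.7071) = 0.7415.
θ_z = arccos(0.7415) = 42.14°.

42.1°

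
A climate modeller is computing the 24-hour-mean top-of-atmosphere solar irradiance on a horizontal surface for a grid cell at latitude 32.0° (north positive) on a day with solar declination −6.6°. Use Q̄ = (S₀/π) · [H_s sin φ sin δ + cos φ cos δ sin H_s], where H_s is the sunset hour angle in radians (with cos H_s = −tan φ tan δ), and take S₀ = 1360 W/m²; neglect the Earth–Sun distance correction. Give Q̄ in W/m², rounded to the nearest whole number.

324 W/m²

cos H_s = −tan(32.0°) · tan(-6.6°) = 0.0723, so H_s = arccos(0.0723) = 85.85°. In radians, H_s = 1.4984.
H_s sin φ sin δ = 1.4984 × 0.5299 × -0.1149 = -0.0912.
cos φ cos δ sin H_s = 0.8480 × 0.9934 × 0.9974 = 0.8402.
Q̄ = (1360/π) × (-0.0912 + 0.8402) = 432.90 × 0.7490 = 324.24 W/m².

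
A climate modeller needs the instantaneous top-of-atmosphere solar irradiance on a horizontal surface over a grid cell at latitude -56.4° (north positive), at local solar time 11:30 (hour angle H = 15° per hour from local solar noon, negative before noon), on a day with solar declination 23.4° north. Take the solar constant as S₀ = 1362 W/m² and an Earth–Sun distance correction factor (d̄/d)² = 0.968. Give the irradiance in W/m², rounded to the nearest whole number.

228 W/m²

Hour angle H = 15° × (11.5 − 12) = -7.50°.
cos θ_z = sin(-56.4°) sin(23.4°) + cos(-56.4°) cos(23.4°) cos(-7.50°) = -0.3308 + 0.5035 = 0.1727.
Top-of-atmosphere irradiance = S₀ (d̄/d)² cos θ_z = 1362 × 0.968 × 0.1727 = 227.69 W/m².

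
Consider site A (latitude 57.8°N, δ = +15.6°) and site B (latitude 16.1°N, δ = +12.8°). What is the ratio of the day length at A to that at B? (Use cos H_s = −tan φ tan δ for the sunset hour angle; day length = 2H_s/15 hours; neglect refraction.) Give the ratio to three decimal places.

A: H_s = arccos(−tan 57.8° · tan 15.6°) = 116.32°, so 2H_s/15 = 15.5093 h.
B: H_s = arccos(−tan 16.1° · tan 12.8°) = 93.76°, so 2H_s/15 = 12.5013 h.
Ratio A/B = 15.5093 / 12.5013 = 1.2406.

1.241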